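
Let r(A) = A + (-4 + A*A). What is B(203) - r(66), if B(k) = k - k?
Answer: -4418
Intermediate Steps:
B(k) = 0
r(A) = -4 + A + A**2 (r(A) = A + (-4 + A**2) = -4 + A + A**2)
B(203) - r(66) = 0 - (-4 + 66 + 66**2) = 0 - (-4 + 66 + 4356) = 0 - 1*4418 = 0 - 4418 = -4418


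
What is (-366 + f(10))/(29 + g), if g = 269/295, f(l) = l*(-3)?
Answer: -29205/2206 ≈ -13.239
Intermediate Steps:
f(l) = -3*l
g = 269/295 (g = 269*(1/295) = 269/295 ≈ 0.91186)
(-366 + f(10))/(29 + g) = (-366 - 3*10)/(29 + 269/295) = (-366 - 30)/(8824/295) = -396*295/8824 = -29205/2206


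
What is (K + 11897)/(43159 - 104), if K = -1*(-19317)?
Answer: 31214/43055 ≈ 0.72498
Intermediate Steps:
K = 19317
(K + 11897)/(43159 - 104) = (19317 + 11897)/(43159 - 104) = 31214/43055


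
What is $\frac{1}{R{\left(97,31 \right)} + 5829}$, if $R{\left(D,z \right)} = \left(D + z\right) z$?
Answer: $\frac{1}{9797} \approx 0.00010207$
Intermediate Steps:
$R{\left(D,z \right)} = z \left(D + z\right)$
$\frac{1}{R{\left(97,31 \right)} + 5829} = \frac{1}{31 \left(97 + 31\right) + 5829} = \frac{1}{31 \cdot 128 + 5829} = \frac{1}{3968 + 5829} = \frac{1}{9797}$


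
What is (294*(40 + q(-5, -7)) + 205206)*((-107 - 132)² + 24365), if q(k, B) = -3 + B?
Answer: 17440122636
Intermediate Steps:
(294*(40 + q(-5, -7)) + 205206)*((-107 - 132)² + 24365) = (294*(40 + (-3 - 7)) + 205206)*((-107 - 132)² + 24365) = (294*(40 - 10) + 205206)*((-239)² + 24365) = (294*30 + 205206)*(57121 + 24365) = (8820 + 205206)*81486 = 214026*81486 = 17440122636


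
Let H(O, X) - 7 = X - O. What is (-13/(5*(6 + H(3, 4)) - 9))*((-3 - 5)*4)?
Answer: 416/61 ≈ 6.8197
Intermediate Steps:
H(O, X) = 7 + X - O (H(O, X) = 7 + (X - O) = 7 + X - O)
(-13/(5*(6 + H(3, 4)) - 9))*((-3 - 5)*4) = (-13/(5*(6 + (7 + 4 - 1*3)) - 9))*((-3 - 5)*4) = (-13/(5*(6 + (7 + 4 - 3)) - 9))*(-8*4) = -13/(5*(6 + 8) - 9)*(-32) = -13/(5*14 - 9)*(-32) = -13/(70 - 9)*(-32) = -13/61*(-32) = 416/61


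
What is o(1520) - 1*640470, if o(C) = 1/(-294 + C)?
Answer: -785216219/1226 ≈ -6.4047e+5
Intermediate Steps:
o(1520) - 1*640470 = 1/(-294 + 1520) - 1*640470 = 1/1226 - 640470 = -785216219/1226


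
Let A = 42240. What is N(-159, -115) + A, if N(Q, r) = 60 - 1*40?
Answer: 42260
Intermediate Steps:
N(Q, r) = 20 (N(Q, r) = 60 - 40 = 20)
N(-159, -115) + A = 20 + 42240 = 42260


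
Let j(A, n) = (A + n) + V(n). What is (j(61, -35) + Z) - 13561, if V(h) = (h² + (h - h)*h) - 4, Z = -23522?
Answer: -35836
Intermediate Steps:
V(h) = -4 + h² (V(h) = (h² + 0*h) - 4 = (h² + 0) - 4 = h² - 4 = -4 + h²)
j(A, n) = -4 + A + n + n² (j(A, n) = (A + n) + (-4 + n²) = -4 + A + n + n²)
(j(61, -35) + Z) - 13561 = ((-4 + 61 - 35 + (-35)²) - 23522) - 13561 = ((-4 + 61 - 35 + 1225) - 23522) - 13561 = (1247 - 23522) - 13561 = -22275 - 13561 = -35836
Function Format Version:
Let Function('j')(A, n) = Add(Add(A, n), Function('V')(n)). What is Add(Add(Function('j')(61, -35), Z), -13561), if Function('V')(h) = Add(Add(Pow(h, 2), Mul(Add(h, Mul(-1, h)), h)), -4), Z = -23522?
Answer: -35836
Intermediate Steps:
Function('V')(h) = Add(-4, Pow(h, 2)) (Function('V')(h) = Add(Add(Pow(h, 2), Mul(0, h)), -4) = Add(Add(Pow(h, 2), 0), -4) = Add(Pow(h, 2), -4) = Add(-4, Pow(h, 2)))
Function('j')(A, n) = Add(-4, A, n, Pow(n, 2)) (Function('j')(A, n) = Add(Add(A, n), Add(-4, Pow(n, 2))) = Add(-4, A, n, Pow(n, 2)))
Add(Add(Function('j')(61, -35), Z), -13561) = Add(Add(Add(-4, 61, -35, Pow(-35, 2)), -23522), -13561) = Add(Add(Add(-4, 61, -35, 1225), -23522), -13561) = Add(Add(1247, -23522), -13561) = Add(-22275, -13561) = -35836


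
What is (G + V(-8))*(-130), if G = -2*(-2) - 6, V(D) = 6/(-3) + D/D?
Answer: 390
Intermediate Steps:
V(D) = -1 (V(D) = 6*(-⅓) + 1 = -2 + 1 = -1)
G = -2 (G = 4 - 6 = -2)
(G + V(-8))*(-130) = (-2 - 1)*(-130) = -3*(-130) = 390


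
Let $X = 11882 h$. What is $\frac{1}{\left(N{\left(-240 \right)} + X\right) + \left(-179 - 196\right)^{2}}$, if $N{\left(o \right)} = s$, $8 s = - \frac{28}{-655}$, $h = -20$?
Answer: $- \frac{1310}{127089643} \approx -1.0308 \cdot 10^{-5}$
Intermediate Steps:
$s = \frac{7}{1310}$ ($s = \frac{\left(-28\right) \frac{1}{-655}}{8} = \frac{\left(-28\right) \left(- \frac{1}{655}\right)}{8} = \frac{1}{8} \cdot \frac{28}{655} = \frac{7}{1310} \approx 0.0053435$)
$N{\left(o \right)} = \frac{7}{1310}$
$X = -237640$ ($X = 11882 \left(-20\right) = -237640$)
$\frac{1}{\left(N{\left(-240 \right)} + X\right) + \left(-179 - 196\right)^{2}} = \frac{1}{\left(\frac{7}{1310} - 237640\right) + \left(-179 - 196\right)^{2}} = \frac{1}{- \frac{311308393}{1310} + \left(-375\right)^{2}} = \frac{1}{- \frac{311308393}{1310} + 140625} = \frac{1}{- \frac{127089643}{1310}} = - \frac{1310}{127089643}$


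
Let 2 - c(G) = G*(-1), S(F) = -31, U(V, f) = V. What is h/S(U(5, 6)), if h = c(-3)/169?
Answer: 1/5239 ≈ 0.00019088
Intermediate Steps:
c(G) = 2 + G (c(G) = 2 - G*(-1) = 2 - (-1)*G = 2 + G)
h = -1/169 (h = (2 - 3)/169 = -1*1/169 = -1/169 ≈ -0.0059172)
h/S(U(5, 6)) = -1/169/(-31) = -1/169*(-1/31) = 1/5239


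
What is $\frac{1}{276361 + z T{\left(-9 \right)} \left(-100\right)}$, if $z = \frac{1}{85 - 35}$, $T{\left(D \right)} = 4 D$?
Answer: $\frac{1}{276433} \approx 3.6175 \cdot 10^{-6}$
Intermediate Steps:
$z = \frac{1}{50} \approx 0.02$
$\frac{1}{276361 + z T{\left(-9 \right)} \left(-100\right)} = \frac{1}{276361 + \frac{4 \left(-9\right)}{50} \left(-100\right)} = \frac{1}{276361 + \frac{1}{50} \left(-36\right) \left(-100\right)} = \frac{1}{276361 - -72} = \frac{1}{276361 + 72} = \frac{1}{276433}$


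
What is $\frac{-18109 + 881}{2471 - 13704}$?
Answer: $\frac{17228}{11233} \approx 1.5337$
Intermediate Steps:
$\frac{-18109 + 881}{2471 - 13704} = - \frac{17228}{-11233} = \left(-17228\right) \left(- \frac{1}{11233}\right) = \frac{17228}{11233}$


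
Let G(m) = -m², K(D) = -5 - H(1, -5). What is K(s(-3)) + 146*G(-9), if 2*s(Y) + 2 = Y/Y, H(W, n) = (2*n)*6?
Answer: -11771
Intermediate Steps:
H(W, n) = 12*n
s(Y) = -½ (s(Y) = -1 + (Y/Y)/2 = -1 + (½)*1 = -1 + ½ = -½)
K(D) = 55 (K(D) = -5 - 12*(-5) = -5 - 1*(-60) = -5 + 60 = 55)
K(s(-3)) + 146*G(-9) = 55 + 146*(-1*(-9)²) = 55 + 146*(-1*81) = 55 + 146*(-81) = 55 - 11826 = -11771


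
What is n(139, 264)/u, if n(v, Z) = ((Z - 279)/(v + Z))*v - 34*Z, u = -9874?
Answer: 3619413/3979222 ≈ 0.90958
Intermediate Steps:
n(v, Z) = -34*Z + v*(-279 + Z)/(Z + v) (n(v, Z) = ((-279 + Z)/(Z + v))*v - 34*Z = v*(-279 + Z)/(Z + v) - 34*Z = -34*Z + v*(-279 + Z)/(Z + v))
n(139, 264)/u = ((-279*139 - 34*264**2 - 33*264*139)/(264 + 139))/(-9874) = ((-38781 - 34*69696 - 1210968)/403)*(-1/9874) = ((-38781 - 2369664 - 1210968)/403)*(-1/9874) = ((1/403)*(-3619413))*(-1/9874) = -3619413/403*(-1/9874) = 3619413/3979222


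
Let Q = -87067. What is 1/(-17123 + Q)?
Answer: -1/104190 ≈ -9.5978e-6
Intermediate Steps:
1/(-17123 + Q) = 1/(-17123 - 87067) = 1/(-104190) = -1/104190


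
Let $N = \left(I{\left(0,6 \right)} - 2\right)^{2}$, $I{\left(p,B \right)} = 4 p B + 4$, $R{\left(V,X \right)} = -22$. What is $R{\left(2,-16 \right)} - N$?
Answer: $-26$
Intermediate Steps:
$I{\left(p,B \right)} = 4 + 4 B p$ ($I{\left(p,B \right)} = 4 B p + 4 = 4 + 4 B p$)
$N = 4$ ($N = \left(\left(4 + 4 \cdot 6 \cdot 0\right) - 2\right)^{2} = \left(\left(4 + 0\right) - 2\right)^{2} = \left(4 - 2\right)^{2} = 2^{2} = 4$)
$R{\left(2,-16 \right)} - N = -22 - 4 = -26$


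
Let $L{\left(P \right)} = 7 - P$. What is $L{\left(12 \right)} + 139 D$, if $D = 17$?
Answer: $2358$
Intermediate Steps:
$L{\left(12 \right)} + 139 D = \left(7 - 12\right) + 139 \cdot 17 = \left(7 - 12\right) + 2363 = -5 + 2363 = 2358$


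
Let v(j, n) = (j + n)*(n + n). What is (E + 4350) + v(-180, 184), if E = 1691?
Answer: 7513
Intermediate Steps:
v(j, n) = 2*n*(j + n) (v(j, n) = (j + n)*(2*n) = 2*n*(j + n))
(E + 4350) + v(-180, 184) = (1691 + 4350) + 2*184*(-180 + 184) = 6041 + 2*184*4 = 6041 + 1472 = 7513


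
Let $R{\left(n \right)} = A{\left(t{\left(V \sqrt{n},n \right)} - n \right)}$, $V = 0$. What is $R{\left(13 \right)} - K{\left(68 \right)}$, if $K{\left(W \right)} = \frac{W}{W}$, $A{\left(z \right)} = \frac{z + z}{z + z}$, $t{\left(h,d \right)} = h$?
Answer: $0$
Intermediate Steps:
$A{\left(z \right)} = 1$ ($A{\left(z \right)} = \frac{2 z}{2 z} = 2 z \frac{1}{2 z} = 1$)
$R{\left(n \right)} = 1$
$K{\left(W \right)} = 1$
$R{\left(13 \right)} - K{\left(68 \right)} = 1 - 1 = 0$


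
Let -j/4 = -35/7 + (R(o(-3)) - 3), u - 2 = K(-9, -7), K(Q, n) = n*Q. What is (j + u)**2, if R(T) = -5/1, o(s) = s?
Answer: 13689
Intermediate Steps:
R(T) = -5 (R(T) = -5*1 = -5)
K(Q, n) = Q*n
u = 65 (u = 2 - 9*(-7) = 2 + 63 = 65)
j = 52 (j = -4*(-35/7 + (-5 - 3)) = -4*(-35/7 - 8) = -4*(-5*1 - 8) = -4*(-5 - 8) = -4*(-13) = 52)
(j + u)**2 = (52 + 65)**2 = 117**2 = 13689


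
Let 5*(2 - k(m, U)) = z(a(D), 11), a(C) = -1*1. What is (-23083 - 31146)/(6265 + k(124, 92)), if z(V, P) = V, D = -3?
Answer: -271145/31336 ≈ -8.6528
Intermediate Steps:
a(C) = -1
k(m, U) = 11/5 (k(m, U) = 2 - ⅕*(-1) = 2 + ⅕ = 11/5)
(-23083 - 31146)/(6265 + k(124, 92)) = (-23083 - 31146)/(6265 + 11/5) = -54229/31336/5 = -54229*5/31336 = -271145/31336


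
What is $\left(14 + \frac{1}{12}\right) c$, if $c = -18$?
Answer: $- \frac{507}{2} \approx -253.5$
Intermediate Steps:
$\left(14 + \frac{1}{12}\right) c = \left(14 + \frac{1}{12}\right) \left(-18\right) = \frac{169}{12} \left(-18\right) = - \frac{507}{2}$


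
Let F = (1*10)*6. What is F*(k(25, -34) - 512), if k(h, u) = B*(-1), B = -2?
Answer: -30600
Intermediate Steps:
k(h, u) = 2 (k(h, u) = -2*(-1) = 2)
F = 60 (F = 10*6 = 60)
F*(k(25, -34) - 512) = 60*(2 - 512) = 60*(-510) = -30600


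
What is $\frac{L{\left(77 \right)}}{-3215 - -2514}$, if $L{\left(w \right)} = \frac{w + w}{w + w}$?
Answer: $- \frac{1}{701} \approx -0.0014265$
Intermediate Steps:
$L{\left(w \right)} = 1$ ($L{\left(w \right)} = \frac{2 w}{2 w} = 2 w \frac{1}{2 w} = 1$)
$\frac{L{\left(77 \right)}}{-3215 - -2514} = 1 \frac{1}{-3215 - -2514} = 1 \frac{1}{-3215 + 2514} = 1 \frac{1}{-701} = 1 \left(- \frac{1}{701}\right) = - \frac{1}{701}$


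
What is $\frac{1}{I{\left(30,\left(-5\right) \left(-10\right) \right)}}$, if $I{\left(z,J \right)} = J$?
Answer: $\frac{1}{50} \approx 0.02$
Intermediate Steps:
$\frac{1}{I{\left(30,\left(-5\right) \left(-10\right) \right)}} = \frac{1}{\left(-5\right) \left(-10\right)} = \frac{1}{50}$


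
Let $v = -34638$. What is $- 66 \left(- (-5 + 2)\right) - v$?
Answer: $34440$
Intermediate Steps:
$- 66 \left(- (-5 + 2)\right) - v = - 66 \left(- (-5 + 2)\right) - -34638 = - 66 \left(\left(-1\right) \left(-3\right)\right) + 34638 = \left(-66\right) 3 + 34638 = -198 + 34638 = 34440$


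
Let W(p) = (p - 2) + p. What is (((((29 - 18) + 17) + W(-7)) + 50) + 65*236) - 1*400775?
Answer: -385373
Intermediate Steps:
W(p) = -2 + 2*p (W(p) = (-2 + p) + p = -2 + 2*p)
(((((29 - 18) + 17) + W(-7)) + 50) + 65*236) - 1*400775 = (((((29 - 18) + 17) + (-2 + 2*(-7))) + 50) + 65*236) - 1*400775 = ((((11 + 17) + (-2 - 14)) + 50) + 15340) - 400775 = (((28 - 16) + 50) + 15340) - 400775 = ((12 + 50) + 15340) - 400775 = (62 + 15340) - 400775 = 15402 - 400775 = -385373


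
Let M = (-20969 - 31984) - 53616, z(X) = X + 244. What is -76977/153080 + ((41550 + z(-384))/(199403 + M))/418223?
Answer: -1494324927674807/2971689532182280 ≈ -0.50285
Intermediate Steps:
z(X) = 244 + X
M = -106569 (M = -52953 - 53616 = -106569)
-76977/153080 + ((41550 + z(-384))/(199403 + M))/418223 = -76977/153080 + ((41550 + (244 - 384))/(199403 - 106569))/418223 = -76977*1/153080 + ((41550 - 140)/92834)*(1/418223) = -76977/153080 + (41410*(1/92834))*(1/418223) = -76977/153080 + (20705/46417)*(1/418223) = -76977/153080 + 20705/19412656991 = -1494324927674807/2971689532182280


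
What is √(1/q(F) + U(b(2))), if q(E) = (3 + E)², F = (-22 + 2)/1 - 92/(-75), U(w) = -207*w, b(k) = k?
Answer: 3*I*√64375869/1183 ≈ 20.347*I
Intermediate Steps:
F = -1408/75 (F = -20*1 - 92*(-1/75) = -20 + 92/75 = -1408/75 ≈ -18.773)
√(1/q(F) + U(b(2))) = √(1/((3 - 1408/75)²) - 207*2) = √(1/((-1183/75)²) - 414) = √(1/(1399489/5625) - 414) = √(5625/1399489 - 414) = √(-579382821/1399489) = 3*I*√64375869/1183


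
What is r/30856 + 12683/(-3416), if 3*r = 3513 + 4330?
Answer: -2560822/705831 ≈ -3.6281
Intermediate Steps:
r = 7843/3 (r = (3513 + 4330)/3 = (⅓)*7843 = 7843/3 ≈ 2614.3)
r/30856 + 12683/(-3416) = (7843/3)/30856 + 12683/(-3416) = (7843/3)*(1/30856) + 12683*(-1/3416) = 7843/92568 - 12683/3416 = -2560822/705831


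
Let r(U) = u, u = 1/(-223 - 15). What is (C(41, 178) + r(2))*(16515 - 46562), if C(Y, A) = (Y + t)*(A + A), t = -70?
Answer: 73828874311/238 ≈ 3.1021e+8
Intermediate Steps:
u = -1/238 (u = 1/(-238) = -1/238 ≈ -0.0042017)
C(Y, A) = 2*A*(-70 + Y) (C(Y, A) = (Y - 70)*(A + A) = (-70 + Y)*(2*A) = 2*A*(-70 + Y))
r(U) = -1/238
(C(41, 178) + r(2))*(16515 - 46562) = (2*178*(-70 + 41) - 1/238)*(16515 - 46562) = (2*178*(-29) - 1/238)*(-30047) = (-10324 - 1/238)*(-30047) = -2457113/238*(-30047) = 73828874311/238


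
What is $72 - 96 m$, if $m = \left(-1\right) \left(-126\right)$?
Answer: $-12024$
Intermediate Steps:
$m = 126$
$72 - 96 m = 72 - 12096 = -12024$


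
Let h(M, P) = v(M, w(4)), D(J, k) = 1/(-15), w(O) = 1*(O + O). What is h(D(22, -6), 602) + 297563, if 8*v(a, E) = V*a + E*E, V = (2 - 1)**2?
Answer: 35708519/120 ≈ 2.9757e+5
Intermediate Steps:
w(O) = 2*O (w(O) = 1*(2*O) = 2*O)
V = 1 (V = 1**2 = 1)
v(a, E) = a/8 + E**2/8 (v(a, E) = (1*a + E*E)/8 = (a + E**2)/8 = a/8 + E**2/8)
D(J, k) = -1/15
h(M, P) = 8 + M/8 (h(M, P) = M/8 + (2*4)**2/8 = M/8 + (1/8)*8**2 = M/8 + (1/8)*64 = M/8 + 8 = 8 + M/8)
h(D(22, -6), 602) + 297563 = (8 + (1/8)*(-1/15)) + 297563 = (8 - 1/120) + 297563 = 959/120 + 297563 = 35708519/120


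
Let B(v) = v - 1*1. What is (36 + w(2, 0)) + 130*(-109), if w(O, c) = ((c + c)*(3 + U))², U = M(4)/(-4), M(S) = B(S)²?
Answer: -14134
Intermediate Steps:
B(v) = -1 + v (B(v) = v - 1 = -1 + v)
M(S) = (-1 + S)²
U = -9/4 (U = (-1 + 4)²/(-4) = 3²*(-¼) = 9*(-¼) = -9/4 ≈ -2.2500)
w(O, c) = 9*c²/4 (w(O, c) = ((c + c)*(3 - 9/4))² = ((2*c)*(¾))² = (3*c/2)² = 9*c²/4)
(36 + w(2, 0)) + 130*(-109) = (36 + (9/4)*0²) + 130*(-109) = (36 + (9/4)*0) - 14170 = (36 + 0) - 14170 = 36 - 14170 = -14134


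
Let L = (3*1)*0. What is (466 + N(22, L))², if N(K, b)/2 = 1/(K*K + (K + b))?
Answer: 13900174201/64009 ≈ 2.1716e+5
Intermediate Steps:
L = 0 (L = 3*0 = 0)
N(K, b) = 2/(K + b + K²) (N(K, b) = 2/(K*K + (K + b)) = 2/(K² + (K + b)) = 2/(K + b + K²))
(466 + N(22, L))² = (466 + 2/(22 + 0 + 22²))² = (466 + 2/(22 + 0 + 484))² = (466 + 2/506)² = (466 + 2*(1/506))² = (466 + 1/253)² = (117899/253)² = 13900174201/64009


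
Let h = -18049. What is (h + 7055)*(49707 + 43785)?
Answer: -1027851048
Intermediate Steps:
(h + 7055)*(49707 + 43785) = (-18049 + 7055)*(49707 + 43785) = -10994*93492 = -1027851048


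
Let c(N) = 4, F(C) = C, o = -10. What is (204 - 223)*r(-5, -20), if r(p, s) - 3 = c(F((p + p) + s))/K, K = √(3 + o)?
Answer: -57 + 76*I*√7/7 ≈ -57.0 + 28.725*I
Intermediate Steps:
K = I*√7 (K = √(3 - 10) = √(-7) = I*√7 ≈ 2.6458*I)
r(p, s) = 3 - 4*I*√7/7 (r(p, s) = 3 + 4/((I*√7)) = 3 + 4*(-I*√7/7) = 3 - 4*I*√7/7)
(204 - 223)*r(-5, -20) = (204 - 223)*(3 - 4*I*√7/7) = -19*(3 - 4*I*√7/7) = -57 + 76*I*√7/7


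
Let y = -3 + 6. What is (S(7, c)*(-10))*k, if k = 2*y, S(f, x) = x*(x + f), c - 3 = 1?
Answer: -2640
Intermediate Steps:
c = 4 (c = 3 + 1 = 4)
y = 3
S(f, x) = x*(f + x)
k = 6 (k = 2*3 = 6)
(S(7, c)*(-10))*k = ((4*(7 + 4))*(-10))*6 = ((4*11)*(-10))*6 = (44*(-10))*6 = -440*6 = -2640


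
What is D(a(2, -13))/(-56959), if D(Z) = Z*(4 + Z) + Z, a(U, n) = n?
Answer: -104/56959 ≈ -0.0018259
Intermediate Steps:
D(Z) = Z + Z*(4 + Z)
D(a(2, -13))/(-56959) = -13*(5 - 13)/(-56959) = -13*(-8)*(-1/56959) = 104*(-1/56959) = -104/56959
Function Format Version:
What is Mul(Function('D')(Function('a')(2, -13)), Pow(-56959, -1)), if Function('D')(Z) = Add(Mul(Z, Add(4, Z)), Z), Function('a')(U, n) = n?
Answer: Rational(-104, 56959) ≈ -0.0018259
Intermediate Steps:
Function('D')(Z) = Add(Z, Mul(Z, Add(4, Z)))
Mul(Function('D')(Function('a')(2, -13)), Pow(-56959, -1)) = Mul(Mul(-13, Add(5, -13)), Pow(-56959, -1)) = Mul(Mul(-13, -8), Rational(-1, 56959)) = Mul(104, Rational(-1, 56959)) = Rational(-104, 56959)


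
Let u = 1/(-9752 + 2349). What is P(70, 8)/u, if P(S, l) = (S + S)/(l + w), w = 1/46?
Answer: -47675320/369 ≈ -1.2920e+5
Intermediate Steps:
w = 1/46 ≈ 0.021739
P(S, l) = 2*S/(1/46 + l) (P(S, l) = (S + S)/(l + 1/46) = (2*S)/(1/46 + l) = 2*S/(1/46 + l))
u = -1/7403 (u = 1/(-7403) = -1/7403 ≈ -0.00013508)
P(70, 8)/u = (92*70/(1 + 46*8))/(-1/7403) = (92*70/(1 + 368))*(-7403) = (92*70/369)*(-7403) = (92*70*(1/369))*(-7403) = (6440/369)*(-7403) = -47675320/369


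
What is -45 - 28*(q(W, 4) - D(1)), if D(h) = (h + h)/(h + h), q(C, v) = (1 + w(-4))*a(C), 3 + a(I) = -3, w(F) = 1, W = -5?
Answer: 319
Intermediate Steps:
a(I) = -6 (a(I) = -3 - 3 = -6)
q(C, v) = -12 (q(C, v) = (1 + 1)*(-6) = 2*(-6) = -12)
D(h) = 1 (D(h) = (2*h)/((2*h)) = (2*h)*(1/(2*h)) = 1)
-45 - 28*(q(W, 4) - D(1)) = -45 - 28*(-12 - 1*1) = -45 - 28*(-12 - 1) = -45 - 28*(-13) = -45 + 364 = 319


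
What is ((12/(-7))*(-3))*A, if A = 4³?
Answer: 2304/7 ≈ 329.14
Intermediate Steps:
A = 64
((12/(-7))*(-3))*A = ((12/(-7))*(-3))*64 = ((12*(-⅐))*(-3))*64 = -12/7*(-3)*64 = (36/7)*64 = 2304/7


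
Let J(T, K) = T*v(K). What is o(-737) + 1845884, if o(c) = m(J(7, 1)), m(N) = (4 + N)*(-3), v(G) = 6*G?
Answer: 1845746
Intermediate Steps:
J(T, K) = 6*K*T (J(T, K) = T*(6*K) = 6*K*T)
m(N) = -12 - 3*N
o(c) = -138 (o(c) = -12 - 18*7 = -12 - 3*42 = -12 - 126 = -138)
o(-737) + 1845884 = -138 + 1845884 = 1845746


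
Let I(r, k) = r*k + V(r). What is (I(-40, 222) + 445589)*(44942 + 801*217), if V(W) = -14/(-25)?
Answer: 2388353665901/25 ≈ 9.5534e+10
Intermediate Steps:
V(W) = 14/25 (V(W) = -14*(-1/25) = 14/25)
I(r, k) = 14/25 + k*r (I(r, k) = r*k + 14/25 = k*r + 14/25 = 14/25 + k*r)
(I(-40, 222) + 445589)*(44942 + 801*217) = ((14/25 + 222*(-40)) + 445589)*(44942 + 801*217) = ((14/25 - 8880) + 445589)*(44942 + 173817) = (-221986/25 + 445589)*218759 = (10917739/25)*218759 = 2388353665901/25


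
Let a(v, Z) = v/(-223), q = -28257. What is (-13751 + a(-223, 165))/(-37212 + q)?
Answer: 13750/65469 ≈ 0.21002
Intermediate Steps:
a(v, Z) = -v/223 (a(v, Z) = v*(-1/223) = -v/223)
(-13751 + a(-223, 165))/(-37212 + q) = (-13751 - 1/223*(-223))/(-37212 - 28257) = (-13751 + 1)/(-65469) = -13750*(-1/65469) = 13750/65469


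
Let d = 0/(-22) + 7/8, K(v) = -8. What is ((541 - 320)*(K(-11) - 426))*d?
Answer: -335699/4 ≈ -83925.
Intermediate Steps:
d = 7/8 (d = 0*(-1/22) + 7*(1/8) = 0 + 7/8 = 7/8 ≈ 0.87500)
((541 - 320)*(K(-11) - 426))*d = ((541 - 320)*(-8 - 426))*(7/8) = (221*(-434))*(7/8) = -95914*7/8 = -335699/4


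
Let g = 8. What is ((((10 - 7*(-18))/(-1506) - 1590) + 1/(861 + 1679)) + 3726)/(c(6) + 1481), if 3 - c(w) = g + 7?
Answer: 4085184353/2809638780 ≈ 1.4540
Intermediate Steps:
c(w) = -12 (c(w) = 3 - (8 + 7) = 3 - 1*15 = 3 - 15 = -12)
((((10 - 7*(-18))/(-1506) - 1590) + 1/(861 + 1679)) + 3726)/(c(6) + 1481) = ((((10 - 7*(-18))/(-1506) - 1590) + 1/(861 + 1679)) + 3726)/(-12 + 1481) = ((((10 + 126)*(-1/1506) - 1590) + 1/2540) + 3726)/1469 = (((136*(-1/1506) - 1590) + 1/2540) + 3726)*(1/1469) = (((-68/753 - 1590) + 1/2540) + 3726)*(1/1469) = ((-1197338/753 + 1/2540) + 3726)*(1/1469) = (-3041237767/1912620 + 3726)*(1/1469) = (4085184353/1912620)*(1/1469) = 4085184353/2809638780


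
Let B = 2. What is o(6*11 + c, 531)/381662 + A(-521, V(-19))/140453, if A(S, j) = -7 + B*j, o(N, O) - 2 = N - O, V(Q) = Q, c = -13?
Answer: -42015209/26802786443 ≈ -0.0015676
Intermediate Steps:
o(N, O) = 2 + N - O (o(N, O) = 2 + (N - O) = 2 + N - O)
A(S, j) = -7 + 2*j
o(6*11 + c, 531)/381662 + A(-521, V(-19))/140453 = (2 + (6*11 - 13) - 1*531)/381662 + (-7 + 2*(-19))/140453 = (2 + (66 - 13) - 531)*(1/381662) + (-7 - 38)*(1/140453) = (2 + 53 - 531)*(1/381662) - 45*1/140453 = -476*1/381662 - 45/140453 = -238/190831 - 45/140453 = -42015209/26802786443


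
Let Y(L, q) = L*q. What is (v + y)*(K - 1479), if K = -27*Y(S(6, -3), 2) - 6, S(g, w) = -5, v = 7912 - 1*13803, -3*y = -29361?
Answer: -4733640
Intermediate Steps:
y = 9787 (y = -⅓*(-29361) = 9787)
v = -5891 (v = 7912 - 13803 = -5891)
K = 264 (K = -(-135)*2 - 6 = -27*(-10) - 6 = 270 - 6 = 264)
(v + y)*(K - 1479) = (-5891 + 9787)*(264 - 1479) = 3896*(-1215) = -4733640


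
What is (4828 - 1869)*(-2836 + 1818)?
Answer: -3012262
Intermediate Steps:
(4828 - 1869)*(-2836 + 1818) = 2959*(-1018) = -3012262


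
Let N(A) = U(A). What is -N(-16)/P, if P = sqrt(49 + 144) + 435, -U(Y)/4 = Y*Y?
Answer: 55680/23629 - 128*sqrt(193)/23629 ≈ 2.2812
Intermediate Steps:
U(Y) = -4*Y**2 (U(Y) = -4*Y*Y = -4*Y**2)
N(A) = -4*A**2
P = 435 + sqrt(193) (P = sqrt(193) + 435 = 435 + sqrt(193) ≈ 448.89)
-N(-16)/P = -(-4*(-16)**2)/(435 + sqrt(193)) = -(-4*256)/(435 + sqrt(193)) = -(-1024)/(435 + sqrt(193)) = 1024/(435 + sqrt(193))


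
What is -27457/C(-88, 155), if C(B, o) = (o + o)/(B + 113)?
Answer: -137285/62 ≈ -2214.3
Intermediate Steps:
C(B, o) = 2*o/(113 + B) (C(B, o) = (2*o)/(113 + B) = 2*o/(113 + B))
-27457/C(-88, 155) = -27457/(2*155/(113 - 88)) = -27457/(2*155/25) = -27457/(2*155*(1/25)) = -27457/62/5 = -27457*5/62 = -137285/62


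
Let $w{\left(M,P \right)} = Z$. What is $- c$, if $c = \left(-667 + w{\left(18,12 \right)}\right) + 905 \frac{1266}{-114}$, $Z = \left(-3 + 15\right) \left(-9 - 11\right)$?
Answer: $\frac{208188}{19} \approx 10957.0$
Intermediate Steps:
$Z = -240$ ($Z = 12 \left(-20\right) = -240$)
$w{\left(M,P \right)} = -240$
$c = - \frac{208188}{19}$ ($c = \left(-667 - 240\right) + 905 \frac{1266}{-114} = -907 + 905 \cdot 1266 \left(- \frac{1}{114}\right) = -907 + 905 \left(- \frac{211}{19}\right) = -907 - \frac{190955}{19} = - \frac{208188}{19} \approx -10957.0$)
$- c = \left(-1\right) \left(- \frac{208188}{19}\right) = \frac{208188}{19}$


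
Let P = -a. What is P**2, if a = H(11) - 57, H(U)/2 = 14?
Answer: 841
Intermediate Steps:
H(U) = 28 (H(U) = 2*14 = 28)
a = -29 (a = 28 - 57 = -29)
P = 29 (P = -1*(-29) = 29)
P**2 = 29**2 = 841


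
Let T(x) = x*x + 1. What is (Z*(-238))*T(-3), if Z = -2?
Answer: 4760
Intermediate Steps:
T(x) = 1 + x² (T(x) = x² + 1 = 1 + x²)
(Z*(-238))*T(-3) = (-2*(-238))*(1 + (-3)²) = 476*(1 + 9) = 476*10 = 4760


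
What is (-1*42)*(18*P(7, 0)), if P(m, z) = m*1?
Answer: -5292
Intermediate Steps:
P(m, z) = m
(-1*42)*(18*P(7, 0)) = (-1*42)*(18*7) = -42*126 = -5292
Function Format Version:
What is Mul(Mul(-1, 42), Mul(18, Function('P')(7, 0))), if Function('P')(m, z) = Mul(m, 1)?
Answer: -5292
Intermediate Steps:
Function('P')(m, z) = m
Mul(Mul(-1, 42), Mul(18, Function('P')(7, 0))) = Mul(Mul(-1, 42), Mul(18, 7)) = Mul(-42, 126) = -5292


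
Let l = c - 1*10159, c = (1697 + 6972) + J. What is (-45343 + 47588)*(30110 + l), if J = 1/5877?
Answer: 377608418545/5877 ≈ 6.4252e+7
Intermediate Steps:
J = 1/5877 ≈ 0.00017015
c = 50947714/5877 (c = (1697 + 6972) + 1/5877 = 8669 + 1/5877 = 50947714/5877 ≈ 8669.0)
l = -8756729/5877 (l = 50947714/5877 - 1*10159 = 50947714/5877 - 10159 = -8756729/5877 ≈ -1490.0)
(-45343 + 47588)*(30110 + l) = (-45343 + 47588)*(30110 - 8756729/5877) = 2245*(168199741/5877) = 377608418545/5877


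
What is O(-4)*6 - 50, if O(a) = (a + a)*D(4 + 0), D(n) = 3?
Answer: -194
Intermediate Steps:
O(a) = 6*a (O(a) = (a + a)*3 = (2*a)*3 = 6*a)
O(-4)*6 - 50 = (6*(-4))*6 - 50 = -24*6 - 50 = -144 - 50 = -194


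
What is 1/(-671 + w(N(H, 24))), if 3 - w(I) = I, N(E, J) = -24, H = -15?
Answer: -1/644 ≈ -0.0015528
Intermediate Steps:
w(I) = 3 - I
1/(-671 + w(N(H, 24))) = 1/(-671 + (3 - 1*(-24))) = 1/(-671 + (3 + 24)) = 1/(-671 + 27) = 1/(-644) = -1/644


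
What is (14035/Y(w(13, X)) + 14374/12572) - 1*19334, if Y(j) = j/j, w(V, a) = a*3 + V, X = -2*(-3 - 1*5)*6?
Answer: -33302327/6286 ≈ -5297.9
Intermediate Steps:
X = 96 (X = -2*(-3 - 5)*6 = -2*(-8)*6 = 16*6 = 96)
w(V, a) = V + 3*a (w(V, a) = 3*a + V = V + 3*a)
Y(j) = 1
(14035/Y(w(13, X)) + 14374/12572) - 1*19334 = (14035/1 + 14374/12572) - 1*19334 = (14035*1 + 14374*(1/12572)) - 19334 = (14035 + 7187/6286) - 19334 = 88231197/6286 - 19334 = -33302327/6286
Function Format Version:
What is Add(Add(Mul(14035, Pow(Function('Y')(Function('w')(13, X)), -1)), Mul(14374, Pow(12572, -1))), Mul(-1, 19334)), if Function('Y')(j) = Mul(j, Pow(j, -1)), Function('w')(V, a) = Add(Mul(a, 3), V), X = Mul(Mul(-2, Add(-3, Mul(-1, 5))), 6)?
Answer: Rational(-33302327, 6286) ≈ -5297.9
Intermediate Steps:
X = 96 (X = Mul(Mul(-2, Add(-3, -5)), 6) = Mul(Mul(-2, -8), 6) = Mul(16, 6) = 96)
Function('w')(V, a) = Add(V, Mul(3, a)) (Function('w')(V, a) = Add(Mul(3, a), V) = Add(V, Mul(3, a)))
Function('Y')(j) = 1
Add(Add(Mul(14035, Pow(Function('Y')(Function('w')(13, X)), -1)), Mul(14374, Pow(12572, -1))), Mul(-1, 19334)) = Add(Add(Mul(14035, Pow(1, -1)), Mul(14374, Pow(12572, -1))), Mul(-1, 19334)) = Add(Add(Mul(14035, 1), Mul(14374, Rational(1, 12572))), -19334) = Add(Add(14035, Rational(7187, 6286)), -19334) = Add(Rational(88231197, 6286), -19334) = Rational(-33302327, 6286)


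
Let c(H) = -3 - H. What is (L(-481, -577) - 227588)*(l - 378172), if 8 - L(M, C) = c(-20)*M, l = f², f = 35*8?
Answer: 65770876116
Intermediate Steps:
f = 280
l = 78400 (l = 280² = 78400)
L(M, C) = 8 - 17*M (L(M, C) = 8 - (-3 - 1*(-20))*M = 8 - (-3 + 20)*M = 8 - 17*M)
(L(-481, -577) - 227588)*(l - 378172) = ((8 - 17*(-481)) - 227588)*(78400 - 378172) = ((8 + 8177) - 227588)*(-299772) = (8185 - 227588)*(-299772) = -219403*(-299772) = 65770876116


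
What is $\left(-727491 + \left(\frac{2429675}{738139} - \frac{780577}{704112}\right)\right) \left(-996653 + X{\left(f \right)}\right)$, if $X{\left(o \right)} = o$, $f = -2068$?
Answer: $\frac{125872004077832475875337}{173244175856} \approx 7.2656 \cdot 10^{11}$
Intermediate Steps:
$\left(-727491 + \left(\frac{2429675}{738139} - \frac{780577}{704112}\right)\right) \left(-996653 + X{\left(f \right)}\right) = \left(-727491 + \left(\frac{2429675}{738139} - \frac{780577}{704112}\right)\right) \left(-996653 - 2068\right) = \left(-727491 + \left(2429675 \cdot \frac{1}{738139} - \frac{780577}{704112}\right)\right) \left(-998721\right) = \left(-727491 + \left(\frac{2429675}{738139} - \frac{780577}{704112}\right)\right) \left(-998721\right) = \left(-727491 + \frac{1134588997397}{519732527568}\right) \left(-998721\right) = \left(- \frac{378099601623974491}{519732527568}\right) \left(-998721\right) = \frac{125872004077832475875337}{173244175856}$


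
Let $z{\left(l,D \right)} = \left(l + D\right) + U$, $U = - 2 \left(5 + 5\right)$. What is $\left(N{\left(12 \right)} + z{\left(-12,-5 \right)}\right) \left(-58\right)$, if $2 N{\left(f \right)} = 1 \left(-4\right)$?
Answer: $2262$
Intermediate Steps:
$U = -20$ ($U = \left(-2\right) 10 = -20$)
$N{\left(f \right)} = -2$ ($N{\left(f \right)} = \frac{1 \left(-4\right)}{2} = \frac{1}{2} \left(-4\right) = -2$)
$z{\left(l,D \right)} = -20 + D + l$ ($z{\left(l,D \right)} = \left(l + D\right) - 20 = \left(D + l\right) - 20 = -20 + D + l$)
$\left(N{\left(12 \right)} + z{\left(-12,-5 \right)}\right) \left(-58\right) = \left(-2 - 37\right) \left(-58\right) = \left(-39\right) \left(-58\right) = 2262$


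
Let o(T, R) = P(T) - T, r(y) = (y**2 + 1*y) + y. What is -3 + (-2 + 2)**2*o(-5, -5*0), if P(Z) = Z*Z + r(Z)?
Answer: -3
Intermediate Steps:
r(y) = y**2 + 2*y (r(y) = (y**2 + y) + y = (y + y**2) + y = y**2 + 2*y)
P(Z) = Z**2 + Z*(2 + Z) (P(Z) = Z*Z + Z*(2 + Z) = Z**2 + Z*(2 + Z))
o(T, R) = -T + 2*T*(1 + T) (o(T, R) = 2*T*(1 + T) - T = -T + 2*T*(1 + T))
-3 + (-2 + 2)**2*o(-5, -5*0) = -3 + (-2 + 2)**2*(-5*(1 + 2*(-5))) = -3 + 0**2*(-5*(1 - 10)) = -3 + 0*(-5*(-9)) = -3 + 0*45 = -3 + 0 = -3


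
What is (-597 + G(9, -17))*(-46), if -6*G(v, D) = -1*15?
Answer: 27347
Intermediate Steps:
G(v, D) = 5/2 (G(v, D) = -(-1)*15/6 = -⅙*(-15) = 5/2)
(-597 + G(9, -17))*(-46) = (-597 + 5/2)*(-46) = -1189/2*(-46) = 27347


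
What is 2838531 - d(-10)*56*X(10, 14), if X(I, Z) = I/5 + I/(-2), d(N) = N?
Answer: 2836851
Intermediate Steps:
X(I, Z) = -3*I/10 (X(I, Z) = I*(⅕) + I*(-½) = I/5 - I/2 = -3*I/10)
2838531 - d(-10)*56*X(10, 14) = 2838531 - (-10*56)*(-3/10*10) = 2838531 - (-560)*(-3) = 2838531 - 1*1680 = 2838531 - 1680 = 2836851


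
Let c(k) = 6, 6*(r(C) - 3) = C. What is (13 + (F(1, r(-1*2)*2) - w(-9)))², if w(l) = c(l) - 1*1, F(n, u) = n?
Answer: 81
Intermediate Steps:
r(C) = 3 + C/6
w(l) = 5 (w(l) = 6 - 1*1 = 6 - 1 = 5)
(13 + (F(1, r(-1*2)*2) - w(-9)))² = (13 + (1 - 1*5))² = (13 + (1 - 5))² = (13 - 4)² = 9² = 81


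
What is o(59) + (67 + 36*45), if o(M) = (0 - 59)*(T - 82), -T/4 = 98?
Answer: 29653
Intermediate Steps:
T = -392 (T = -4*98 = -392)
o(M) = 27966 (o(M) = (0 - 59)*(-392 - 82) = -59*(-474) = 27966)
o(59) + (67 + 36*45) = 27966 + (67 + 36*45) = 27966 + (67 + 1620) = 27966 + 1687 = 29653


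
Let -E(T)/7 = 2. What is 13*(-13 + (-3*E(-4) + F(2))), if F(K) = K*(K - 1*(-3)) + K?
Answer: 533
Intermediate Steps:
E(T) = -14 (E(T) = -7*2 = -14)
F(K) = K + K*(3 + K) (F(K) = K*(K + 3) + K = K*(3 + K) + K = K + K*(3 + K))
13*(-13 + (-3*E(-4) + F(2))) = 13*(-13 + (-3*(-14) + 2*(4 + 2))) = 13*(-13 + (42 + 2*6)) = 13*(-13 + (42 + 12)) = 13*(-13 + 54) = 13*41 = 533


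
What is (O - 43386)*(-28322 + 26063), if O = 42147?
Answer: 2798901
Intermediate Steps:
(O - 43386)*(-28322 + 26063) = (42147 - 43386)*(-28322 + 26063) = -1239*(-2259) = 2798901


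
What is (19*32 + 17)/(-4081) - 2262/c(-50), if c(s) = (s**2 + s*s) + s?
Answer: -186742/306075 ≈ -0.61012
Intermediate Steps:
c(s) = s + 2*s**2 (c(s) = (s**2 + s**2) + s = 2*s**2 + s = s + 2*s**2)
(19*32 + 17)/(-4081) - 2262/c(-50) = (19*32 + 17)/(-4081) - 2262*(-1/(50*(1 + 2*(-50)))) = (608 + 17)*(-1/4081) - 2262*(-1/(50*(1 - 100))) = 625*(-1/4081) - 2262/((-50*(-99))) = -625/4081 - 2262/4950 = -625/4081 - 2262*1/4950 = -625/4081 - 377/825 = -186742/306075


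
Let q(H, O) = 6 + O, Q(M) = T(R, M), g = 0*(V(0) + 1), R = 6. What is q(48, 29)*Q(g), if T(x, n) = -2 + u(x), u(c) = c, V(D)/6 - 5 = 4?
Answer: 140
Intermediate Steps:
V(D) = 54 (V(D) = 30 + 6*4 = 30 + 24 = 54)
g = 0 (g = 0*(54 + 1) = 0*55 = 0)
T(x, n) = -2 + x
Q(M) = 4 (Q(M) = -2 + 6 = 4)
q(48, 29)*Q(g) = (6 + 29)*4 = 35*4 = 140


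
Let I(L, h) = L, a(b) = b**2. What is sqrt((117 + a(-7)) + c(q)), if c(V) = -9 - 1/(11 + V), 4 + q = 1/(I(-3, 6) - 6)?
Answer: 5*sqrt(24118)/62 ≈ 12.524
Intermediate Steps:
q = -37/9 (q = -4 + 1/(-3 - 6) = -4 + 1/(-9) = -4 - 1/9 = -37/9 ≈ -4.1111)
sqrt((117 + a(-7)) + c(q)) = sqrt((117 + (-7)**2) + (-100 - 9*(-37/9))/(11 - 37/9)) = sqrt((117 + 49) + (-100 + 37)/(62/9)) = sqrt(166 + (9/62)*(-63)) = sqrt(166 - 567/62) = sqrt(9725/62) = 5*sqrt(24118)/62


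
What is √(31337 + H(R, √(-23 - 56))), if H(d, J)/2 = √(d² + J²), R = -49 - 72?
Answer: √(31337 + 6*√1618) ≈ 177.70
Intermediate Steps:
R = -121
H(d, J) = 2*√(J² + d²) (H(d, J) = 2*√(d² + J²) = 2*√(J² + d²))
√(31337 + H(R, √(-23 - 56))) = √(31337 + 2*√((√(-23 - 56))² + (-121)²)) = √(31337 + 2*√((√(-79))² + 14641)) = √(31337 + 2*√((I*√79)² + 14641)) = √(31337 + 2*√(-79 + 14641)) = √(31337 + 2*√14562) = √(31337 + 2*(3*√1618)) = √(31337 + 6*√1618)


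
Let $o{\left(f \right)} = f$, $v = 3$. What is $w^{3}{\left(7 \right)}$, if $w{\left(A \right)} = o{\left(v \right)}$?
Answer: $27$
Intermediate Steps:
$w{\left(A \right)} = 3$
$w^{3}{\left(7 \right)} = 3^{3} = 27$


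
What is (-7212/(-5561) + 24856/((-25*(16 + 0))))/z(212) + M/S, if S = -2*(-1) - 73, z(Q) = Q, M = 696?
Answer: -42227970917/4185208600 ≈ -10.090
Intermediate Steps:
S = -71 (S = 2 - 73 = -71)
(-7212/(-5561) + 24856/((-25*(16 + 0))))/z(212) + M/S = (-7212/(-5561) + 24856/((-25*(16 + 0))))/212 + 696/(-71) = (-7212*(-1/5561) + 24856/((-25*16)))*(1/212) + 696*(-1/71) = (7212/5561 + 24856/(-400))*(1/212) - 696/71 = (7212/5561 + 24856*(-1/400))*(1/212) - 696/71 = (7212/5561 - 3107/50)*(1/212) - 696/71 = -16917427/278050*1/212 - 696/71 = -16917427/58946600 - 696/71 = -42227970917/4185208600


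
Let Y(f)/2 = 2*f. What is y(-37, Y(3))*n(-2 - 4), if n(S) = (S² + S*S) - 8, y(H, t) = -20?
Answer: -1280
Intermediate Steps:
Y(f) = 4*f (Y(f) = 2*(2*f) = 4*f)
n(S) = -8 + 2*S² (n(S) = (S² + S²) - 8 = 2*S² - 8 = -8 + 2*S²)
y(-37, Y(3))*n(-2 - 4) = -20*(-8 + 2*(-2 - 4)²) = -20*(-8 + 2*(-6)²) = -20*(-8 + 2*36) = -20*(-8 + 72) = -20*64 = -1280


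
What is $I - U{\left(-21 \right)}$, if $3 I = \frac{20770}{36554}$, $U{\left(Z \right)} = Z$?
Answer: $\frac{1161836}{54831} \approx 21.189$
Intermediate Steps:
$I = \frac{10385}{54831}$ ($I = \frac{20770 \cdot \frac{1}{36554}}{3} = \frac{1}{3} \cdot \frac{10385}{18277} = \frac{10385}{54831} \approx 0.1894$)
$I - U{\left(-21 \right)} = \frac{10385}{54831} - -21 = \frac{10385}{54831} + 21 = \frac{1161836}{54831}$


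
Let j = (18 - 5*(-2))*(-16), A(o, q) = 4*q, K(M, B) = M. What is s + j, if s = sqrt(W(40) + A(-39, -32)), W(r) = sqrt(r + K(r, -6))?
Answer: -448 + 2*I*sqrt(32 - sqrt(5)) ≈ -448.0 + 10.911*I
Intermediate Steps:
j = -448 (j = (18 + 10)*(-16) = 28*(-16) = -448)
W(r) = sqrt(2)*sqrt(r) (W(r) = sqrt(r + r) = sqrt(2*r) = sqrt(2)*sqrt(r))
s = sqrt(-128 + 4*sqrt(5)) (s = sqrt(sqrt(2)*sqrt(40) + 4*(-32)) = sqrt(sqrt(2)*(2*sqrt(10)) - 128) = sqrt(4*sqrt(5) - 128) = sqrt(-128 + 4*sqrt(5)) ≈ 10.911*I)
s + j = 2*sqrt(-32 + sqrt(5)) - 448 = -448 + 2*sqrt(-32 + sqrt(5))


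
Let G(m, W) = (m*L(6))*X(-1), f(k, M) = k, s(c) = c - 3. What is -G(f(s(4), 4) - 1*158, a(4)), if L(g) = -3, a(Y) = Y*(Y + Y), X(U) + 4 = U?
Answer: 2355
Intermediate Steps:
X(U) = -4 + U
s(c) = -3 + c
a(Y) = 2*Y**2 (a(Y) = Y*(2*Y) = 2*Y**2)
G(m, W) = 15*m (G(m, W) = (m*(-3))*(-4 - 1) = -3*m*(-5) = 15*m)
-G(f(s(4), 4) - 1*158, a(4)) = -15*((-3 + 4) - 1*158) = -15*(1 - 158) = -15*(-157) = -1*(-2355) = 2355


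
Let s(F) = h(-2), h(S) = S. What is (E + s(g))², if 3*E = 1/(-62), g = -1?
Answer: 139129/34596 ≈ 4.0215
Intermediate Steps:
s(F) = -2
E = -1/186 (E = (⅓)/(-62) = (⅓)*(-1/62) = -1/186 ≈ -0.0053763)
(E + s(g))² = (-1/186 - 2)² = (-373/186)² = 139129/34596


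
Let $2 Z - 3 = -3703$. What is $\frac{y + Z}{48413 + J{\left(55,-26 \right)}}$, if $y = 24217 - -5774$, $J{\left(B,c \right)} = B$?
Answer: $\frac{28141}{48468} \approx 0.58061$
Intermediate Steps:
$y = 29991$ ($y = 24217 + 5774 = 29991$)
$Z = -1850$ ($Z = \frac{3}{2} + \frac{1}{2} \left(-3703\right) = \frac{3}{2} - \frac{3703}{2} = -1850$)
$\frac{y + Z}{48413 + J{\left(55,-26 \right)}} = \frac{29991 - 1850}{48413 + 55} = \frac{28141}{48468}$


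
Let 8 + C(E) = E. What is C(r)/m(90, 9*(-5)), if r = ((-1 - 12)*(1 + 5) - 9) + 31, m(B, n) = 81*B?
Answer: -32/3645 ≈ -0.0087792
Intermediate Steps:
r = -56 (r = (-13*6 - 9) + 31 = (-78 - 9) + 31 = -87 + 31 = -56)
C(E) = -8 + E
C(r)/m(90, 9*(-5)) = (-8 - 56)/((81*90)) = -64/7290 = -64*1/7290 = -32/3645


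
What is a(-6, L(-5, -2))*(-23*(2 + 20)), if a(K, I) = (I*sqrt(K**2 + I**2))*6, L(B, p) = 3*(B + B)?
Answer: 546480*sqrt(26) ≈ 2.7865e+6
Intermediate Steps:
L(B, p) = 6*B (L(B, p) = 3*(2*B) = 6*B)
a(K, I) = 6*I*sqrt(I**2 + K**2) (a(K, I) = (I*sqrt(I**2 + K**2))*6 = 6*I*sqrt(I**2 + K**2))
a(-6, L(-5, -2))*(-23*(2 + 20)) = (6*(6*(-5))*sqrt((6*(-5))**2 + (-6)**2))*(-23*(2 + 20)) = (6*(-30)*sqrt((-30)**2 + 36))*(-23*22) = (6*(-30)*sqrt(900 + 36))*(-506) = (6*(-30)*sqrt(936))*(-506) = (6*(-30)*(6*sqrt(26)))*(-506) = -1080*sqrt(26)*(-506) = 546480*sqrt(26)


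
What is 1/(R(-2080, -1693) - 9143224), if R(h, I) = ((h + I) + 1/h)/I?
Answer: -3521440/32197306874719 ≈ -1.0937e-7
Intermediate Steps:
R(h, I) = (I + h + 1/h)/I (R(h, I) = ((I + h) + 1/h)/I = (I + h + 1/h)/I)
1/(R(-2080, -1693) - 9143224) = 1/((1 - 2080/(-1693) + 1/(-1693*(-2080))) - 9143224) = 1/((1 - 2080*(-1/1693) - 1/1693*(-1/2080)) - 9143224) = 1/((1 + 2080/1693 + 1/3521440) - 9143224) = 1/(7847841/3521440 - 9143224) = 1/(-32197306874719/3521440) = -3521440/32197306874719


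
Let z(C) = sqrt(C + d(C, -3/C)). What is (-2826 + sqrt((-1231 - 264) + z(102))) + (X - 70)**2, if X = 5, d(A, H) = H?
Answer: 1399 + sqrt(-1728220 + 34*sqrt(117878))/34 ≈ 1399.0 + 38.534*I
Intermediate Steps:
z(C) = sqrt(C - 3/C)
(-2826 + sqrt((-1231 - 264) + z(102))) + (X - 70)**2 = (-2826 + sqrt((-1231 - 264) + sqrt(102 - 3/102))) + (5 - 70)**2 = (-2826 + sqrt(-1495 + sqrt(102 - 3*1/102))) + (-65)**2 = (-2826 + sqrt(-1495 + sqrt(102 - 1/34))) + 4225 = (-2826 + sqrt(-1495 + sqrt(3467/34))) + 4225 = (-2826 + sqrt(-1495 + sqrt(117878)/34)) + 4225 = 1399 + sqrt(-1495 + sqrt(117878)/34)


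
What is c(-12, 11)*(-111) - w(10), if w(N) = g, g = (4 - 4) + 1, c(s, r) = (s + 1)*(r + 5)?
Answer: 19535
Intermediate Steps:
c(s, r) = (1 + s)*(5 + r)
g = 1 (g = 0 + 1 = 1)
w(N) = 1
c(-12, 11)*(-111) - w(10) = (5 + 11 + 5*(-12) + 11*(-12))*(-111) - 1*1 = (5 + 11 - 60 - 132)*(-111) - 1 = -176*(-111) - 1 = 19536 - 1 = 19535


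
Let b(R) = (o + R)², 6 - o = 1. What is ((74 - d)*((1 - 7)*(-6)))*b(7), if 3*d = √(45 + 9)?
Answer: 383616 - 5184*√6 ≈ 3.7092e+5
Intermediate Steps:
o = 5 (o = 6 - 1*1 = 6 - 1 = 5)
d = √6 (d = √(45 + 9)/3 = √54/3 = (3*√6)/3 = √6 ≈ 2.4495)
b(R) = (5 + R)²
((74 - d)*((1 - 7)*(-6)))*b(7) = ((74 - √6)*((1 - 7)*(-6)))*(5 + 7)² = ((74 - √6)*(-6*(-6)))*12² = ((74 - √6)*36)*144 = (2664 - 36*√6)*144 = 383616 - 5184*√6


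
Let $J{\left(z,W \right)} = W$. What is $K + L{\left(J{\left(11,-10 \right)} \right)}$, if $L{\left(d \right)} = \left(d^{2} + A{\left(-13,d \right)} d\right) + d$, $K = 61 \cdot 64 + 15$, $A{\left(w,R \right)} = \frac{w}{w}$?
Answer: $3999$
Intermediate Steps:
$A{\left(w,R \right)} = 1$
$K = 3919$ ($K = 3904 + 15 = 3919$)
$L{\left(d \right)} = d^{2} + 2 d$ ($L{\left(d \right)} = \left(d^{2} + 1 d\right) + d = \left(d^{2} + d\right) + d = \left(d + d^{2}\right) + d = d^{2} + 2 d$)
$K + L{\left(J{\left(11,-10 \right)} \right)} = 3919 - 10 \left(2 - 10\right) = 3919 - -80 = 3919 + 80 = 3999$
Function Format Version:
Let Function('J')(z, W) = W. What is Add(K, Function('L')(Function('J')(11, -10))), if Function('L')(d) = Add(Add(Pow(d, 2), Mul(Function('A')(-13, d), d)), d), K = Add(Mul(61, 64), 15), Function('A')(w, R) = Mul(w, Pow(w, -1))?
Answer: 3999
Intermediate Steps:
Function('A')(w, R) = 1
K = 3919 (K = Add(3904, 15) = 3919)
Function('L')(d) = Add(Pow(d, 2), Mul(2, d)) (Function('L')(d) = Add(Add(Pow(d, 2), Mul(1, d)), d) = Add(Add(Pow(d, 2), d), d) = Add(Add(d, Pow(d, 2)), d) = Add(Pow(d, 2), Mul(2, d)))
Add(K, Function('L')(Function('J')(11, -10))) = Add(3919, Mul(-10, Add(2, -10))) = Add(3919, Mul(-10, -8)) = Add(3919, 80) = 3999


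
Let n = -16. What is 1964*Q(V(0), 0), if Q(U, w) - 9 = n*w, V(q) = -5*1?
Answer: 17676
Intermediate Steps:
V(q) = -5
Q(U, w) = 9 - 16*w
1964*Q(V(0), 0) = 1964*(9 - 16*0) = 1964*(9 + 0) = 1964*9 = 17676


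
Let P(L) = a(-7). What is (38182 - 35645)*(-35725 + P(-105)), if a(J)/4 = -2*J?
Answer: -90492253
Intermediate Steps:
a(J) = -8*J (a(J) = 4*(-2*J) = -8*J)
P(L) = 56 (P(L) = -8*(-7) = 56)
(38182 - 35645)*(-35725 + P(-105)) = (38182 - 35645)*(-35725 + 56) = 2537*(-35669) = -90492253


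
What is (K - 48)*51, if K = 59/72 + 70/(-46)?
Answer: -1371067/552 ≈ -2483.8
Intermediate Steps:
K = -1163/1656 (K = 59*(1/72) + 70*(-1/46) = 59/72 - 35/23 = -1163/1656 ≈ -0.70229)
(K - 48)*51 = (-1163/1656 - 48)*51 = -80651/1656*51 = -1371067/552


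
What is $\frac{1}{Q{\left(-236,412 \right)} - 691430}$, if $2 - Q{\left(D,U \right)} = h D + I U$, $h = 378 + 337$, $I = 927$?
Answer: $- \frac{1}{904612} \approx -1.1054 \cdot 10^{-6}$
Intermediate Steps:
$h = 715$
$Q{\left(D,U \right)} = 2 - 927 U - 715 D$ ($Q{\left(D,U \right)} = 2 - \left(715 D + 927 U\right) = 2 - 927 U - 715 D$)
$\frac{1}{Q{\left(-236,412 \right)} - 691430} = \frac{1}{\left(2 - 381924 - -168740\right) - 691430} = \frac{1}{\left(2 - 381924 + 168740\right) - 691430} = \frac{1}{-213182 - 691430} = \frac{1}{-904612} = - \frac{1}{904612}$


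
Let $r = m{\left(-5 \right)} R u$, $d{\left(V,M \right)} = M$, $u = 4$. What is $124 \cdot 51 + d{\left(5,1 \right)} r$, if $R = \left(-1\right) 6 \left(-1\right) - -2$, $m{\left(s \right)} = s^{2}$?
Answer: $7124$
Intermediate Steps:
$R = 8$ ($R = \left(-6\right) \left(-1\right) + 2 = 6 + 2 = 8$)
$r = 800$ ($r = \left(-5\right)^{2} \cdot 8 \cdot 4 = 25 \cdot 8 \cdot 4 = 200 \cdot 4 = 800$)
$124 \cdot 51 + d{\left(5,1 \right)} r = 124 \cdot 51 + 1 \cdot 800 = 6324 + 800 = 7124$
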